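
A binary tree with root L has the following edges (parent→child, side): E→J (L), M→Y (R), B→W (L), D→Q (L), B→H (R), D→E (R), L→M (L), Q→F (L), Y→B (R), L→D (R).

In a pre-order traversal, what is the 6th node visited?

H

Pre-order visits the node, then its left subtree, then its right subtree.
Visit L.
At L: go left to M.
  Visit M.
  At M: no left child.
  At M: go right to Y.
    Visit Y.
    At Y: no left child.
    At Y: go right to B.
      Visit B.
      At B: go left to W.
        W is a leaf — visit W.
      At B: go right to H.
        H is a leaf — visit H.
At L: go right to D.
  Visit D.
  At D: go left to Q.
    Visit Q.
    At Q: go left to F.
      F is a leaf — visit F.
    At Q: no right child.
  At D: go right to E.
    Visit E.
    At E: go left to J.
      J is a leaf — visit J.
    At E: no right child.
Full pre-order sequence: L, M, Y, B, W, H, D, Q, F, E, J.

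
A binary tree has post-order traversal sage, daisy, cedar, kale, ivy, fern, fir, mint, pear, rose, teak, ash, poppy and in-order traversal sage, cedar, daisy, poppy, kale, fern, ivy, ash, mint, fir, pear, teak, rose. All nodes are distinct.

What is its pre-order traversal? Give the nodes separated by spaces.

The last element of post-order is the root; it splits in-order into left and right subtrees.
Root poppy: left subtree has 3 nodes {sage, cedar, daisy}, right has 9 {kale, fern, ivy, ash, mint, fir, pear, teak, rose}.
  Root cedar: left subtree has 1 node {sage}, right has 1 {daisy}.
  Root ash: left subtree has 3 nodes {kale, fern, ivy}, right has 5 {mint, fir, pear, teak, rose}.
    Root fern: left subtree has 1 node {kale}, right has 1 {ivy}.
    Root teak: left subtree has 3 nodes {mint, fir, pear}, right has 1 {rose}.
      Root pear: left subtree has 2 nodes {mint, fir}, right has 0 { }.
        Root mint: left subtree has 0 nodes { }, right has 1 {fir}.

poppy cedar sage daisy ash fern kale ivy teak pear mint fir rose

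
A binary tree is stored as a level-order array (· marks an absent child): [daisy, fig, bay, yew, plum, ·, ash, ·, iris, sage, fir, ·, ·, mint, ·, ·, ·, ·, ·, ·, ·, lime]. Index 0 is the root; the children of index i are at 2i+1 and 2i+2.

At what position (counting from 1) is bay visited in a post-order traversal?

10

Post-order visits the left subtree, then the right subtree, then the node.
At daisy: go left to fig.
  At fig: go left to yew.
    At yew: no left child.
    At yew: go right to iris.
      iris is a leaf — visit iris.
    Visit yew.
  At fig: go right to plum.
    At plum: go left to sage.
      sage is a leaf — visit sage.
    At plum: go right to fir.
      At fir: go left to lime.
        lime is a leaf — visit lime.
      At fir: no right child.
      Visit fir.
    Visit plum.
  Visit fig.
At daisy: go right to bay.
  At bay: no left child.
  At bay: go right to ash.
    At ash: go left to mint.
      mint is a leaf — visit mint.
    At ash: no right child.
    Visit ash.
  Visit bay.
Visit daisy.
Full post-order sequence: iris, yew, sage, lime, fir, plum, fig, mint, ash, bay, daisy.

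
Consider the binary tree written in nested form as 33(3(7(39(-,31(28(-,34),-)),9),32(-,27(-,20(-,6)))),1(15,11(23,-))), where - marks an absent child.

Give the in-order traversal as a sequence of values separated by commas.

In-order visits the left subtree, then the node, then the right subtree.
At 33: go left to 3.
  At 3: go left to 7.
    At 7: go left to 39.
      At 39: no left child.
      Visit 39.
      At 39: go right to 31.
        At 31: go left to 28.
          At 28: no left child.
          Visit 28.
          At 28: go right to 34.
            34 is a leaf — visit 34.
        Visit 31.
        At 31: no right child.
    Visit 7.
    At 7: go right to 9.
      9 is a leaf — visit 9.
  Visit 3.
  At 3: go right to 32.
    At 32: no left child.
    Visit 32.
    At 32: go right to 27.
      At 27: no left child.
      Visit 27.
      At 27: go right to 20.
        At 20: no left child.
        Visit 20.
        At 20: go right to 6.
          6 is a leaf — visit 6.
Visit 33.
At 33: go right to 1.
  At 1: go left to 15.
    15 is a leaf — visit 15.
  Visit 1.
  At 1: go right to 11.
    At 11: go left to 23.
      23 is a leaf — visit 23.
    Visit 11.
    At 11: no right child.

39, 28, 34, 31, 7, 9, 3, 32, 27, 20, 6, 33, 15, 1, 23, 11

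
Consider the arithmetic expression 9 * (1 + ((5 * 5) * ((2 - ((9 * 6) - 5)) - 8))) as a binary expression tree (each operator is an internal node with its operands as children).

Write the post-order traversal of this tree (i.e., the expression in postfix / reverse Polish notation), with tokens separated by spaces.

Post-order on an expression tree gives postfix notation: for each operator, emit left operand, right operand, then the operator.

9 1 5 5 * 2 9 6 * 5 - - 8 - * + *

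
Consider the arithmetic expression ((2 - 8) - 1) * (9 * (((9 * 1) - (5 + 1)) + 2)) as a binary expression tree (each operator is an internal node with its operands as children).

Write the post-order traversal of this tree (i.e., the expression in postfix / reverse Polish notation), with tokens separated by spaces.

Post-order on an expression tree gives postfix notation: for each operator, emit left operand, right operand, then the operator.

2 8 - 1 - 9 9 1 * 5 1 + - 2 + * *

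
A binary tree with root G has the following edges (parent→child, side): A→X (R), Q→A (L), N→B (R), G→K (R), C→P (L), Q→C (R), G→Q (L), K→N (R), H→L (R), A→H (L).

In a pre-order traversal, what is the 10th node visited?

Pre-order visits the node, then its left subtree, then its right subtree.
Visit G.
At G: go left to Q.
  Visit Q.
  At Q: go left to A.
    Visit A.
    At A: go left to H.
      Visit H.
      At H: no left child.
      At H: go right to L.
        L is a leaf — visit L.
    At A: go right to X.
      X is a leaf — visit X.
  At Q: go right to C.
    Visit C.
    At C: go left to P.
      P is a leaf — visit P.
    At C: no right child.
At G: go right to K.
  Visit K.
  At K: no left child.
  At K: go right to N.
    Visit N.
    At N: no left child.
    At N: go right to B.
      B is a leaf — visit B.
Full pre-order sequence: G, Q, A, H, L, X, C, P, K, N, B.

N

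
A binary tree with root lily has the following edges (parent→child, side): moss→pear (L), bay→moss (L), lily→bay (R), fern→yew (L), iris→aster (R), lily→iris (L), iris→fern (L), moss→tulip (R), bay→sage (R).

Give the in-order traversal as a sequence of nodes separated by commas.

In-order visits the left subtree, then the node, then the right subtree.
At lily: go left to iris.
  At iris: go left to fern.
    At fern: go left to yew.
      yew is a leaf — visit yew.
    Visit fern.
    At fern: no right child.
  Visit iris.
  At iris: go right to aster.
    aster is a leaf — visit aster.
Visit lily.
At lily: go right to bay.
  At bay: go left to moss.
    At moss: go left to pear.
      pear is a leaf — visit pear.
    Visit moss.
    At moss: go right to tulip.
      tulip is a leaf — visit tulip.
  Visit bay.
  At bay: go right to sage.
    sage is a leaf — visit sage.

yew, fern, iris, aster, lily, pear, moss, tulip, bay, sage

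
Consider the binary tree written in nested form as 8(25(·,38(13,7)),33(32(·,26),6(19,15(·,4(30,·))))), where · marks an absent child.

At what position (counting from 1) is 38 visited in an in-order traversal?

3

In-order visits the left subtree, then the node, then the right subtree.
At 8: go left to 25.
  At 25: no left child.
  Visit 25.
  At 25: go right to 38.
    At 38: go left to 13.
      13 is a leaf — visit 13.
    Visit 38.
    At 38: go right to 7.
      7 is a leaf — visit 7.
Visit 8.
At 8: go right to 33.
  At 33: go left to 32.
    At 32: no left child.
    Visit 32.
    At 32: go right to 26.
      26 is a leaf — visit 26.
  Visit 33.
  At 33: go right to 6.
    At 6: go left to 19.
      19 is a leaf — visit 19.
    Visit 6.
    At 6: go right to 15.
      At 15: no left child.
      Visit 15.
      At 15: go right to 4.
        At 4: go left to 30.
          30 is a leaf — visit 30.
        Visit 4.
        At 4: no right child.
Full in-order sequence: 25, 13, 38, 7, 8, 32, 26, 33, 19, 6, 15, 30, 4.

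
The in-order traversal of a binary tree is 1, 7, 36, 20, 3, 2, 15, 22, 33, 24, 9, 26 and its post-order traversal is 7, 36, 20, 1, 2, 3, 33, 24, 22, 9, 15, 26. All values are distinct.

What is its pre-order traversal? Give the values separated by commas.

26, 15, 3, 1, 20, 36, 7, 2, 9, 22, 24, 33

The last element of post-order is the root; it splits in-order into left and right subtrees.
Root 26: left subtree has 11 nodes {1, 7, 36, 20, 3, 2, 15, 22, 33, 24, 9}, right has 0 { }.
  Root 15: left subtree has 6 nodes {1, 7, 36, 20, 3, 2}, right has 4 {22, 33, 24, 9}.
    Root 3: left subtree has 4 nodes {1, 7, 36, 20}, right has 1 {2}.
      Root 1: left subtree has 0 nodes { }, right has 3 {7, 36, 20}.
        Root 20: left subtree has 2 nodes {7, 36}, right has 0 { }.
          Root 36: left subtree has 1 node {7}, right has 0 { }.
    Root 9: left subtree has 3 nodes {22, 33, 24}, right has 0 { }.
      Root 22: left subtree has 0 nodes { }, right has 2 {33, 24}.
        Root 24: left subtree has 1 node {33}, right has 0 { }.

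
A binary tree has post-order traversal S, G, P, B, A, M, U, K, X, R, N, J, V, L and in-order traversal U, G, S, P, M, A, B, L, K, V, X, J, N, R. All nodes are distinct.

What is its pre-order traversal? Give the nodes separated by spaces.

L U M P G S A B V K J X N R

The last element of post-order is the root; it splits in-order into left and right subtrees.
Root L: left subtree has 7 nodes {U, G, S, P, M, A, B}, right has 6 {K, V, X, J, N, R}.
  Root U: left subtree has 0 nodes { }, right has 6 {G, S, P, M, A, B}.
    Root M: left subtree has 3 nodes {G, S, P}, right has 2 {A, B}.
      Root P: left subtree has 2 nodes {G, S}, right has 0 { }.
        Root G: left subtree has 0 nodes { }, right has 1 {S}.
      Root A: left subtree has 0 nodes { }, right has 1 {B}.
  Root V: left subtree has 1 node {K}, right has 4 {X, J, N, R}.
    Root J: left subtree has 1 node {X}, right has 2 {N, R}.
      Root N: left subtree has 0 nodes { }, right has 1 {R}.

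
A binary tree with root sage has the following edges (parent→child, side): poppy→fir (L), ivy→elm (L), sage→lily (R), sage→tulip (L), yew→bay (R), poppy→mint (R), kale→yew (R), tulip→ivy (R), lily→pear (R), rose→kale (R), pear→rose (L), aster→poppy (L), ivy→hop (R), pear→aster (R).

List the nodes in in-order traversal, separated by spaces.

In-order visits the left subtree, then the node, then the right subtree.
At sage: go left to tulip.
  At tulip: no left child.
  Visit tulip.
  At tulip: go right to ivy.
    At ivy: go left to elm.
      elm is a leaf — visit elm.
    Visit ivy.
    At ivy: go right to hop.
      hop is a leaf — visit hop.
Visit sage.
At sage: go right to lily.
  At lily: no left child.
  Visit lily.
  At lily: go right to pear.
    At pear: go left to rose.
      At rose: no left child.
      Visit rose.
      At rose: go right to kale.
        At kale: no left child.
        Visit kale.
        At kale: go right to yew.
          At yew: no left child.
          Visit yew.
          At yew: go right to bay.
            bay is a leaf — visit bay.
    Visit pear.
    At pear: go right to aster.
      At aster: go left to poppy.
        At poppy: go left to fir.
          fir is a leaf — visit fir.
        Visit poppy.
        At poppy: go right to mint.
          mint is a leaf — visit mint.
      Visit aster.
      At aster: no right child.

tulip elm ivy hop sage lily rose kale yew bay pear fir poppy mint aster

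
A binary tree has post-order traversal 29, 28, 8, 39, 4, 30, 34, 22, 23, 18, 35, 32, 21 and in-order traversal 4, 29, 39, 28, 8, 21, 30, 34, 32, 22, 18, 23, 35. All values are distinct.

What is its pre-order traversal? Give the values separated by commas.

The last element of post-order is the root; it splits in-order into left and right subtrees.
Root 21: left subtree has 5 nodes {4, 29, 39, 28, 8}, right has 7 {30, 34, 32, 22, 18, 23, 35}.
  Root 4: left subtree has 0 nodes { }, right has 4 {29, 39, 28, 8}.
    Root 39: left subtree has 1 node {29}, right has 2 {28, 8}.
      Root 8: left subtree has 1 node {28}, right has 0 { }.
  Root 32: left subtree has 2 nodes {30, 34}, right has 4 {22, 18, 23, 35}.
    Root 34: left subtree has 1 node {30}, right has 0 { }.
    Root 35: left subtree has 3 nodes {22, 18, 23}, right has 0 { }.
      Root 18: left subtree has 1 node {22}, right has 1 {23}.

21, 4, 39, 29, 8, 28, 32, 34, 30, 35, 18, 22, 23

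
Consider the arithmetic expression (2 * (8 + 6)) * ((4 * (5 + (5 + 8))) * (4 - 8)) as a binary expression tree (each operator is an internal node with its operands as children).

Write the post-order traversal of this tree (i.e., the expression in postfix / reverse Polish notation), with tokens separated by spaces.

2 8 6 + * 4 5 5 8 + + * 4 8 - * *

Post-order on an expression tree gives postfix notation: for each operator, emit left operand, right operand, then the operator.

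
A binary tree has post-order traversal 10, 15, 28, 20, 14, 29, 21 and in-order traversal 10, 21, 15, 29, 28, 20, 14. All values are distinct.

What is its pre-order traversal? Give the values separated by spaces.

The last element of post-order is the root; it splits in-order into left and right subtrees.
Root 21: left subtree has 1 node {10}, right has 5 {15, 29, 28, 20, 14}.
  Root 29: left subtree has 1 node {15}, right has 3 {28, 20, 14}.
    Root 14: left subtree has 2 nodes {28, 20}, right has 0 { }.
      Root 20: left subtree has 1 node {28}, right has 0 { }.

21 10 29 15 14 20 28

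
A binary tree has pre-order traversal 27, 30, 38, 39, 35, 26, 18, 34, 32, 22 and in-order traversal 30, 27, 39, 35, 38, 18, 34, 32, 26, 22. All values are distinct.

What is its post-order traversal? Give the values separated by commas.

The first element of pre-order is the root; it splits in-order into left and right subtrees.
Root 27: left subtree has 1 node {30}, right has 8 {39, 35, 38, 18, 34, 32, 26, 22}.
  Root 38: left subtree has 2 nodes {39, 35}, right has 5 {18, 34, 32, 26, 22}.
    Root 39: left subtree has 0 nodes { }, right has 1 {35}.
    Root 26: left subtree has 3 nodes {18, 34, 32}, right has 1 {22}.
      Root 18: left subtree has 0 nodes { }, right has 2 {34, 32}.
        Root 34: left subtree has 0 nodes { }, right has 1 {32}.

30, 35, 39, 32, 34, 18, 22, 26, 38, 27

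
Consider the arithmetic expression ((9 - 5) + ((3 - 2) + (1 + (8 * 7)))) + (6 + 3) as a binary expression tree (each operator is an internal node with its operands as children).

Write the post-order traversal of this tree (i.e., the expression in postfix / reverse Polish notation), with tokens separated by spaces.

9 5 - 3 2 - 1 8 7 * + + + 6 3 + +

Post-order on an expression tree gives postfix notation: for each operator, emit left operand, right operand, then the operator.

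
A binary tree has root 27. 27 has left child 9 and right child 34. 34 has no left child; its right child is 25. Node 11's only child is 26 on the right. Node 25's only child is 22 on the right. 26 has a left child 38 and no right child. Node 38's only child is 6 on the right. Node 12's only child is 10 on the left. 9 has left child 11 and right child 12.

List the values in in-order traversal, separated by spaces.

In-order visits the left subtree, then the node, then the right subtree.
At 27: go left to 9.
  At 9: go left to 11.
    At 11: no left child.
    Visit 11.
    At 11: go right to 26.
      At 26: go left to 38.
        At 38: no left child.
        Visit 38.
        At 38: go right to 6.
          6 is a leaf — visit 6.
      Visit 26.
      At 26: no right child.
  Visit 9.
  At 9: go right to 12.
    At 12: go left to 10.
      10 is a leaf — visit 10.
    Visit 12.
    At 12: no right child.
Visit 27.
At 27: go right to 34.
  At 34: no left child.
  Visit 34.
  At 34: go right to 25.
    At 25: no left child.
    Visit 25.
    At 25: go right to 22.
      22 is a leaf — visit 22.

11 38 6 26 9 10 12 27 34 25 22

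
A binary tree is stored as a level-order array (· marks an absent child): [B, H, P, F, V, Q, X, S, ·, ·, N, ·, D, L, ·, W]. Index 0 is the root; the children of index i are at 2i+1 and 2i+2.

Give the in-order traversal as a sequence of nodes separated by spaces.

In-order visits the left subtree, then the node, then the right subtree.
At B: go left to H.
  At H: go left to F.
    At F: go left to S.
      At S: go left to W.
        W is a leaf — visit W.
      Visit S.
      At S: no right child.
    Visit F.
    At F: no right child.
  Visit H.
  At H: go right to V.
    At V: no left child.
    Visit V.
    At V: go right to N.
      N is a leaf — visit N.
Visit B.
At B: go right to P.
  At P: go left to Q.
    At Q: no left child.
    Visit Q.
    At Q: go right to D.
      D is a leaf — visit D.
  Visit P.
  At P: go right to X.
    At X: go left to L.
      L is a leaf — visit L.
    Visit X.
    At X: no right child.

W S F H V N B Q D P L X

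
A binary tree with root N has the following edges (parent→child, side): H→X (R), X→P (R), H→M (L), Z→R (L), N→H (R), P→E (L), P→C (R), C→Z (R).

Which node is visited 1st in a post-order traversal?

M

Post-order visits the left subtree, then the right subtree, then the node.
At N: no left child.
At N: go right to H.
  At H: go left to M.
    M is a leaf — visit M.
  At H: go right to X.
    At X: no left child.
    At X: go right to P.
      At P: go left to E.
        E is a leaf — visit E.
      At P: go right to C.
        At C: no left child.
        At C: go right to Z.
          At Z: go left to R.
            R is a leaf — visit R.
          At Z: no right child.
          Visit Z.
        Visit C.
      Visit P.
    Visit X.
  Visit H.
Visit N.
Full post-order sequence: M, E, R, Z, C, P, X, H, N.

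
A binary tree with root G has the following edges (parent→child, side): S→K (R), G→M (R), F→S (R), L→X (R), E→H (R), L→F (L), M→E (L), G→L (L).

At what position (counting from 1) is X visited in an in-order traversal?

5

In-order visits the left subtree, then the node, then the right subtree.
At G: go left to L.
  At L: go left to F.
    At F: no left child.
    Visit F.
    At F: go right to S.
      At S: no left child.
      Visit S.
      At S: go right to K.
        K is a leaf — visit K.
  Visit L.
  At L: go right to X.
    X is a leaf — visit X.
Visit G.
At G: go right to M.
  At M: go left to E.
    At E: no left child.
    Visit E.
    At E: go right to H.
      H is a leaf — visit H.
  Visit M.
  At M: no right child.
Full in-order sequence: F, S, K, L, X, G, E, H, M.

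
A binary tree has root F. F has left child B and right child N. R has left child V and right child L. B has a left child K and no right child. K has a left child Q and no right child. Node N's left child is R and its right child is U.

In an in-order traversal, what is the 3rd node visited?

B

In-order visits the left subtree, then the node, then the right subtree.
At F: go left to B.
  At B: go left to K.
    At K: go left to Q.
      Q is a leaf — visit Q.
    Visit K.
    At K: no right child.
  Visit B.
  At B: no right child.
Visit F.
At F: go right to N.
  At N: go left to R.
    At R: go left to V.
      V is a leaf — visit V.
    Visit R.
    At R: go right to L.
      L is a leaf — visit L.
  Visit N.
  At N: go right to U.
    U is a leaf — visit U.
Full in-order sequence: Q, K, B, F, V, R, L, N, U.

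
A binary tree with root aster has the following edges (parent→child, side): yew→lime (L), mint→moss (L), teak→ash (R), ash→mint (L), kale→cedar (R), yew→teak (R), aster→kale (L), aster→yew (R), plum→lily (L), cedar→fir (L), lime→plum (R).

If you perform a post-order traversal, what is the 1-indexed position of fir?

1

Post-order visits the left subtree, then the right subtree, then the node.
At aster: go left to kale.
  At kale: no left child.
  At kale: go right to cedar.
    At cedar: go left to fir.
      fir is a leaf — visit fir.
    At cedar: no right child.
    Visit cedar.
  Visit kale.
At aster: go right to yew.
  At yew: go left to lime.
    At lime: no left child.
    At lime: go right to plum.
      At plum: go left to lily.
        lily is a leaf — visit lily.
      At plum: no right child.
      Visit plum.
    Visit lime.
  At yew: go right to teak.
    At teak: no left child.
    At teak: go right to ash.
      At ash: go left to mint.
        At mint: go left to moss.
          moss is a leaf — visit moss.
        At mint: no right child.
        Visit mint.
      At ash: no right child.
      Visit ash.
    Visit teak.
  Visit yew.
Visit aster.
Full post-order sequence: fir, cedar, kale, lily, plum, lime, moss, mint, ash, teak, yew, aster.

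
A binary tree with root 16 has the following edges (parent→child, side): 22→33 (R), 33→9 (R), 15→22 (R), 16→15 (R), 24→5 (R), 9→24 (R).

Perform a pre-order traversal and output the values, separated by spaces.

16 15 22 33 9 24 5

Pre-order visits the node, then its left subtree, then its right subtree.
Visit 16.
At 16: no left child.
At 16: go right to 15.
  Visit 15.
  At 15: no left child.
  At 15: go right to 22.
    Visit 22.
    At 22: no left child.
    At 22: go right to 33.
      Visit 33.
      At 33: no left child.
      At 33: go right to 9.
        Visit 9.
        At 9: no left child.
        At 9: go right to 24.
          Visit 24.
          At 24: no left child.
          At 24: go right to 5.
            5 is a leaf — visit 5.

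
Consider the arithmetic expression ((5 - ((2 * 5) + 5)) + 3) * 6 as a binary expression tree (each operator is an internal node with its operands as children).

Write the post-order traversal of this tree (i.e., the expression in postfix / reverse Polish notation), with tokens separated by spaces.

5 2 5 * 5 + - 3 + 6 *

Post-order on an expression tree gives postfix notation: for each operator, emit left operand, right operand, then the operator.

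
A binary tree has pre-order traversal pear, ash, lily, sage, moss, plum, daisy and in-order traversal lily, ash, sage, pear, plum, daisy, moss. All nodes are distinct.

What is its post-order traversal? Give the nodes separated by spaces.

The first element of pre-order is the root; it splits in-order into left and right subtrees.
Root pear: left subtree has 3 nodes {lily, ash, sage}, right has 3 {plum, daisy, moss}.
  Root ash: left subtree has 1 node {lily}, right has 1 {sage}.
  Root moss: left subtree has 2 nodes {plum, daisy}, right has 0 { }.
    Root plum: left subtree has 0 nodes { }, right has 1 {daisy}.

lily sage ash daisy plum moss pear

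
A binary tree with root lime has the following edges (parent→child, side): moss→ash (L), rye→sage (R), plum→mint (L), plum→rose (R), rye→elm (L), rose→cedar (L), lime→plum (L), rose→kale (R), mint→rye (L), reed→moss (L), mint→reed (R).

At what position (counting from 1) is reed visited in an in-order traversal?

7

In-order visits the left subtree, then the node, then the right subtree.
At lime: go left to plum.
  At plum: go left to mint.
    At mint: go left to rye.
      At rye: go left to elm.
        elm is a leaf — visit elm.
      Visit rye.
      At rye: go right to sage.
        sage is a leaf — visit sage.
    Visit mint.
    At mint: go right to reed.
      At reed: go left to moss.
        At moss: go left to ash.
          ash is a leaf — visit ash.
        Visit moss.
        At moss: no right child.
      Visit reed.
      At reed: no right child.
  Visit plum.
  At plum: go right to rose.
    At rose: go left to cedar.
      cedar is a leaf — visit cedar.
    Visit rose.
    At rose: go right to kale.
      kale is a leaf — visit kale.
Visit lime.
At lime: no right child.
Full in-order sequence: elm, rye, sage, mint, ash, moss, reed, plum, cedar, rose, kale, lime.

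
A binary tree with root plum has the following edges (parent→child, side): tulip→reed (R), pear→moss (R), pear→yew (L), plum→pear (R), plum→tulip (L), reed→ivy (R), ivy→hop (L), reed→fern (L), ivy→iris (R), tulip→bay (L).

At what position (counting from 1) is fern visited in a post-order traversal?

2

Post-order visits the left subtree, then the right subtree, then the node.
At plum: go left to tulip.
  At tulip: go left to bay.
    bay is a leaf — visit bay.
  At tulip: go right to reed.
    At reed: go left to fern.
      fern is a leaf — visit fern.
    At reed: go right to ivy.
      At ivy: go left to hop.
        hop is a leaf — visit hop.
      At ivy: go right to iris.
        iris is a leaf — visit iris.
      Visit ivy.
    Visit reed.
  Visit tulip.
At plum: go right to pear.
  At pear: go left to yew.
    yew is a leaf — visit yew.
  At pear: go right to moss.
    moss is a leaf — visit moss.
  Visit pear.
Visit plum.
Full post-order sequence: bay, fern, hop, iris, ivy, reed, tulip, yew, moss, pear, plum.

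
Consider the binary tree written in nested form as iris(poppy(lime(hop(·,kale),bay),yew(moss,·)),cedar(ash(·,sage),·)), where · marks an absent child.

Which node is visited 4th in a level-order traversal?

lime

Level-order visits nodes level by level from the root, left to right within each level.
Level 0: iris
Level 1: poppy, cedar
Level 2: lime, yew, ash
Level 3: hop, bay, moss, sage
Level 4: kale
Full level-order sequence: iris, poppy, cedar, lime, yew, ash, hop, bay, moss, sage, kale.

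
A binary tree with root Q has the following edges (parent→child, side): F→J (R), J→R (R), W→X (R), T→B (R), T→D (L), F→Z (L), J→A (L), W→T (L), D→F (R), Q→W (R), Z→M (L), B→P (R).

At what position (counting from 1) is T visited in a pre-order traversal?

3

Pre-order visits the node, then its left subtree, then its right subtree.
Visit Q.
At Q: no left child.
At Q: go right to W.
  Visit W.
  At W: go left to T.
    Visit T.
    At T: go left to D.
      Visit D.
      At D: no left child.
      At D: go right to F.
        Visit F.
        At F: go left to Z.
          Visit Z.
          At Z: go left to M.
            M is a leaf — visit M.
          At Z: no right child.
        At F: go right to J.
          Visit J.
          At J: go left to A.
            A is a leaf — visit A.
          At J: go right to R.
            R is a leaf — visit R.
    At T: go right to B.
      Visit B.
      At B: no left child.
      At B: go right to P.
        P is a leaf — visit P.
  At W: go right to X.
    X is a leaf — visit X.
Full pre-order sequence: Q, W, T, D, F, Z, M, J, A, R, B, P, X.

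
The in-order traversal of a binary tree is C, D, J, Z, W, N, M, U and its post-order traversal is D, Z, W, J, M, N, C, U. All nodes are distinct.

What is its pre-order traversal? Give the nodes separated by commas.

The last element of post-order is the root; it splits in-order into left and right subtrees.
Root U: left subtree has 7 nodes {C, D, J, Z, W, N, M}, right has 0 { }.
  Root C: left subtree has 0 nodes { }, right has 6 {D, J, Z, W, N, M}.
    Root N: left subtree has 4 nodes {D, J, Z, W}, right has 1 {M}.
      Root J: left subtree has 1 node {D}, right has 2 {Z, W}.
        Root W: left subtree has 1 node {Z}, right has 0 { }.

U, C, N, J, D, W, Z, M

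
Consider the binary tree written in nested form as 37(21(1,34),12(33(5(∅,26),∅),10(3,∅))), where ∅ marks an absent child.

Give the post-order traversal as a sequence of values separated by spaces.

Post-order visits the left subtree, then the right subtree, then the node.
At 37: go left to 21.
  At 21: go left to 1.
    1 is a leaf — visit 1.
  At 21: go right to 34.
    34 is a leaf — visit 34.
  Visit 21.
At 37: go right to 12.
  At 12: go left to 33.
    At 33: go left to 5.
      At 5: no left child.
      At 5: go right to 26.
        26 is a leaf — visit 26.
      Visit 5.
    At 33: no right child.
    Visit 33.
  At 12: go right to 10.
    At 10: go left to 3.
      3 is a leaf — visit 3.
    At 10: no right child.
    Visit 10.
  Visit 12.
Visit 37.

1 34 21 26 5 33 3 10 12 37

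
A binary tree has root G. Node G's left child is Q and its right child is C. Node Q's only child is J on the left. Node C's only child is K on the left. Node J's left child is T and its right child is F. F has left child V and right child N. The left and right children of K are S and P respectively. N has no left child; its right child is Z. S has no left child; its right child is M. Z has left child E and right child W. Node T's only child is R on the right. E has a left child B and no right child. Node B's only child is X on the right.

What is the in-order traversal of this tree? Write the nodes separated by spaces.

T R J V F N B X E Z W Q G S M K P C

In-order visits the left subtree, then the node, then the right subtree.
At G: go left to Q.
  At Q: go left to J.
    At J: go left to T.
      At T: no left child.
      Visit T.
      At T: go right to R.
        R is a leaf — visit R.
    Visit J.
    At J: go right to F.
      At F: go left to V.
        V is a leaf — visit V.
      Visit F.
      At F: go right to N.
        At N: no left child.
        Visit N.
        At N: go right to Z.
          At Z: go left to E.
            At E: go left to B.
              At B: no left child.
              Visit B.
              At B: go right to X.
                X is a leaf — visit X.
            Visit E.
            At E: no right child.
          Visit Z.
          At Z: go right to W.
            W is a leaf — visit W.
  Visit Q.
  At Q: no right child.
Visit G.
At G: go right to C.
  At C: go left to K.
    At K: go left to S.
      At S: no left child.
      Visit S.
      At S: go right to M.
        M is a leaf — visit M.
    Visit K.
    At K: go right to P.
      P is a leaf — visit P.
  Visit C.
  At C: no right child.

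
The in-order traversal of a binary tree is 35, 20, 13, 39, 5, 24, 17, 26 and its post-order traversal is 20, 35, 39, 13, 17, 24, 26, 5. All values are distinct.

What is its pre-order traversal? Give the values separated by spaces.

The last element of post-order is the root; it splits in-order into left and right subtrees.
Root 5: left subtree has 4 nodes {35, 20, 13, 39}, right has 3 {24, 17, 26}.
  Root 13: left subtree has 2 nodes {35, 20}, right has 1 {39}.
    Root 35: left subtree has 0 nodes { }, right has 1 {20}.
  Root 26: left subtree has 2 nodes {24, 17}, right has 0 { }.
    Root 24: left subtree has 0 nodes { }, right has 1 {17}.

5 13 35 20 39 26 24 17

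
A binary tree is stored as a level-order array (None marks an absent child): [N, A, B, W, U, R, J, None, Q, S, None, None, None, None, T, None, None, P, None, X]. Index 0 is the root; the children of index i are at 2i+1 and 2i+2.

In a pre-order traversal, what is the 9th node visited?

B

Pre-order visits the node, then its left subtree, then its right subtree.
Visit N.
At N: go left to A.
  Visit A.
  At A: go left to W.
    Visit W.
    At W: no left child.
    At W: go right to Q.
      Visit Q.
      At Q: go left to P.
        P is a leaf — visit P.
      At Q: no right child.
  At A: go right to U.
    Visit U.
    At U: go left to S.
      Visit S.
      At S: go left to X.
        X is a leaf — visit X.
      At S: no right child.
    At U: no right child.
At N: go right to B.
  Visit B.
  At B: go left to R.
    R is a leaf — visit R.
  At B: go right to J.
    Visit J.
    At J: no left child.
    At J: go right to T.
      T is a leaf — visit T.
Full pre-order sequence: N, A, W, Q, P, U, S, X, B, R, J, T.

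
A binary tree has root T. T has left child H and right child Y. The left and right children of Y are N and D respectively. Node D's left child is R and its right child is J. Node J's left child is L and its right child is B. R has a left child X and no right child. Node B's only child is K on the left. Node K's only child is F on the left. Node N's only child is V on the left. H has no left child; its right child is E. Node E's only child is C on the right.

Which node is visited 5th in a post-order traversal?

N

Post-order visits the left subtree, then the right subtree, then the node.
At T: go left to H.
  At H: no left child.
  At H: go right to E.
    At E: no left child.
    At E: go right to C.
      C is a leaf — visit C.
    Visit E.
  Visit H.
At T: go right to Y.
  At Y: go left to N.
    At N: go left to V.
      V is a leaf — visit V.
    At N: no right child.
    Visit N.
  At Y: go right to D.
    At D: go left to R.
      At R: go left to X.
        X is a leaf — visit X.
      At R: no right child.
      Visit R.
    At D: go right to J.
      At J: go left to L.
        L is a leaf — visit L.
      At J: go right to B.
        At B: go left to K.
          At K: go left to F.
            F is a leaf — visit F.
          At K: no right child.
          Visit K.
        At B: no right child.
        Visit B.
      Visit J.
    Visit D.
  Visit Y.
Visit T.
Full post-order sequence: C, E, H, V, N, X, R, L, F, K, B, J, D, Y, T.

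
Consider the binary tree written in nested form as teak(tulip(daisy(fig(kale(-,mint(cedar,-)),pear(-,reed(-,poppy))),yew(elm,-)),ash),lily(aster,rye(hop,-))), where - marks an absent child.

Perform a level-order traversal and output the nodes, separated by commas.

Level-order visits nodes level by level from the root, left to right within each level.
Level 0: teak
Level 1: tulip, lily
Level 2: daisy, ash, aster, rye
Level 3: fig, yew, hop
Level 4: kale, pear, elm
Level 5: mint, reed
Level 6: cedar, poppy

teak, tulip, lily, daisy, ash, aster, rye, fig, yew, hop, kale, pear, elm, mint, reed, cedar, poppy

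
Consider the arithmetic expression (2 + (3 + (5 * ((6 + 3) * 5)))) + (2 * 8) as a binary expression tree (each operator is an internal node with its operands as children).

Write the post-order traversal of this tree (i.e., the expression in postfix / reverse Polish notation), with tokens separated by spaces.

Post-order on an expression tree gives postfix notation: for each operator, emit left operand, right operand, then the operator.

2 3 5 6 3 + 5 * * + + 2 8 * +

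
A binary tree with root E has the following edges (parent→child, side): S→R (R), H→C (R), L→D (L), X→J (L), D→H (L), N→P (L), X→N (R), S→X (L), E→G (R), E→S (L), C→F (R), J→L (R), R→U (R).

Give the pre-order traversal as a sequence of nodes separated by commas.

Pre-order visits the node, then its left subtree, then its right subtree.
Visit E.
At E: go left to S.
  Visit S.
  At S: go left to X.
    Visit X.
    At X: go left to J.
      Visit J.
      At J: no left child.
      At J: go right to L.
        Visit L.
        At L: go left to D.
          Visit D.
          At D: go left to H.
            Visit H.
            At H: no left child.
            At H: go right to C.
              Visit C.
              At C: no left child.
              At C: go right to F.
                F is a leaf — visit F.
          At D: no right child.
        At L: no right child.
    At X: go right to N.
      Visit N.
      At N: go left to P.
        P is a leaf — visit P.
      At N: no right child.
  At S: go right to R.
    Visit R.
    At R: no left child.
    At R: go right to U.
      U is a leaf — visit U.
At E: go right to G.
  G is a leaf — visit G.

E, S, X, J, L, D, H, C, F, N, P, R, U, G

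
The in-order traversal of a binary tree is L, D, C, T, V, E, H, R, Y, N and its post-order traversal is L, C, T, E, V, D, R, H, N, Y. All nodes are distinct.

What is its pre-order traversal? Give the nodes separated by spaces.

The last element of post-order is the root; it splits in-order into left and right subtrees.
Root Y: left subtree has 8 nodes {L, D, C, T, V, E, H, R}, right has 1 {N}.
  Root H: left subtree has 6 nodes {L, D, C, T, V, E}, right has 1 {R}.
    Root D: left subtree has 1 node {L}, right has 4 {C, T, V, E}.
      Root V: left subtree has 2 nodes {C, T}, right has 1 {E}.
        Root T: left subtree has 1 node {C}, right has 0 { }.

Y H D L V T C E R N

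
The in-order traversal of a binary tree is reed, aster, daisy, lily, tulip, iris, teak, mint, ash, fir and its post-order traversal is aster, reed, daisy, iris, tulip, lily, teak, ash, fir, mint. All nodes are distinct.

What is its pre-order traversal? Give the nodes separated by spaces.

mint teak lily daisy reed aster tulip iris fir ash

The last element of post-order is the root; it splits in-order into left and right subtrees.
Root mint: left subtree has 7 nodes {reed, aster, daisy, lily, tulip, iris, teak}, right has 2 {ash, fir}.
  Root teak: left subtree has 6 nodes {reed, aster, daisy, lily, tulip, iris}, right has 0 { }.
    Root lily: left subtree has 3 nodes {reed, aster, daisy}, right has 2 {tulip, iris}.
      Root daisy: left subtree has 2 nodes {reed, aster}, right has 0 { }.
        Root reed: left subtree has 0 nodes { }, right has 1 {aster}.
      Root tulip: left subtree has 0 nodes { }, right has 1 {iris}.
  Root fir: left subtree has 1 node {ash}, right has 0 { }.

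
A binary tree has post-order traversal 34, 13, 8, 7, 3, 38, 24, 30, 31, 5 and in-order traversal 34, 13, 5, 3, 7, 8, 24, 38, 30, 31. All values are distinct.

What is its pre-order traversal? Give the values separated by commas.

5, 13, 34, 31, 30, 24, 3, 7, 8, 38

The last element of post-order is the root; it splits in-order into left and right subtrees.
Root 5: left subtree has 2 nodes {34, 13}, right has 7 {3, 7, 8, 24, 38, 30, 31}.
  Root 13: left subtree has 1 node {34}, right has 0 { }.
  Root 31: left subtree has 6 nodes {3, 7, 8, 24, 38, 30}, right has 0 { }.
    Root 30: left subtree has 5 nodes {3, 7, 8, 24, 38}, right has 0 { }.
      Root 24: left subtree has 3 nodes {3, 7, 8}, right has 1 {38}.
        Root 3: left subtree has 0 nodes { }, right has 2 {7, 8}.
          Root 7: left subtree has 0 nodes { }, right has 1 {8}.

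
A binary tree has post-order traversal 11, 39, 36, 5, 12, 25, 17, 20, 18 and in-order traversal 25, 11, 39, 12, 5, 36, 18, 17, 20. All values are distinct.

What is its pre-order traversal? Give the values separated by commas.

18, 25, 12, 39, 11, 5, 36, 20, 17

The last element of post-order is the root; it splits in-order into left and right subtrees.
Root 18: left subtree has 6 nodes {25, 11, 39, 12, 5, 36}, right has 2 {17, 20}.
  Root 25: left subtree has 0 nodes { }, right has 5 {11, 39, 12, 5, 36}.
    Root 12: left subtree has 2 nodes {11, 39}, right has 2 {5, 36}.
      Root 39: left subtree has 1 node {11}, right has 0 { }.
      Root 5: left subtree has 0 nodes { }, right has 1 {36}.
  Root 20: left subtree has 1 node {17}, right has 0 { }.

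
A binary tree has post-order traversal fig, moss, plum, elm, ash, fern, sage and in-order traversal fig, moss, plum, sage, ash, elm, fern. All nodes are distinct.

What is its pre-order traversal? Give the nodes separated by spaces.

sage plum moss fig fern ash elm

The last element of post-order is the root; it splits in-order into left and right subtrees.
Root sage: left subtree has 3 nodes {fig, moss, plum}, right has 3 {ash, elm, fern}.
  Root plum: left subtree has 2 nodes {fig, moss}, right has 0 { }.
    Root moss: left subtree has 1 node {fig}, right has 0 { }.
  Root fern: left subtree has 2 nodes {ash, elm}, right has 0 { }.
    Root ash: left subtree has 0 nodes { }, right has 1 {elm}.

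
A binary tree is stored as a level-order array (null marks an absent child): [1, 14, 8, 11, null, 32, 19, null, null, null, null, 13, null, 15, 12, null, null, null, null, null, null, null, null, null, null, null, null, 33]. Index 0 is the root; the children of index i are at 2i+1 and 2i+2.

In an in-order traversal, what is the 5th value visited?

32

In-order visits the left subtree, then the node, then the right subtree.
At 1: go left to 14.
  At 14: go left to 11.
    11 is a leaf — visit 11.
  Visit 14.
  At 14: no right child.
Visit 1.
At 1: go right to 8.
  At 8: go left to 32.
    At 32: go left to 13.
      13 is a leaf — visit 13.
    Visit 32.
    At 32: no right child.
  Visit 8.
  At 8: go right to 19.
    At 19: go left to 15.
      At 15: go left to 33.
        33 is a leaf — visit 33.
      Visit 15.
      At 15: no right child.
    Visit 19.
    At 19: go right to 12.
      12 is a leaf — visit 12.
Full in-order sequence: 11, 14, 1, 13, 32, 8, 33, 15, 19, 12.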